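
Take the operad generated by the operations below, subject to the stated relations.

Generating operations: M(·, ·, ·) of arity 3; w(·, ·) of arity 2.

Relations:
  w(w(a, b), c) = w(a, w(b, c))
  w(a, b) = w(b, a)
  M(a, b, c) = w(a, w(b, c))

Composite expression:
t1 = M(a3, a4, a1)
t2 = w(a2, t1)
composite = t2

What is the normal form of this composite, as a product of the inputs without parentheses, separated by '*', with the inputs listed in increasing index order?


a1 * a2 * a3 * a4

Any arrangement under w is one operation, so sort the a-inputs.
M(a3, a4, a1) linearizes to a3 * a4 * a1
w(a2, M(a3, a4, a1)) linearizes to a2 * a3 * a4 * a1
putting the inputs in ascending order: a1 * a2 * a3 * a4


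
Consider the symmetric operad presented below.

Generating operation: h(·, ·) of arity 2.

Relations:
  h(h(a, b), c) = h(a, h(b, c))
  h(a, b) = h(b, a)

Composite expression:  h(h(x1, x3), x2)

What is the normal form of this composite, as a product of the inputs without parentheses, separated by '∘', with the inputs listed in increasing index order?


x1 ∘ x2 ∘ x3

Reordering under h is free, so list the x-inputs canonically.
h(x1, x3) collapses to x1 ∘ x3
h(h(x1, x3), x2) collapses to x1 ∘ x3 ∘ x2
putting the inputs in ascending order: x1 ∘ x2 ∘ x3


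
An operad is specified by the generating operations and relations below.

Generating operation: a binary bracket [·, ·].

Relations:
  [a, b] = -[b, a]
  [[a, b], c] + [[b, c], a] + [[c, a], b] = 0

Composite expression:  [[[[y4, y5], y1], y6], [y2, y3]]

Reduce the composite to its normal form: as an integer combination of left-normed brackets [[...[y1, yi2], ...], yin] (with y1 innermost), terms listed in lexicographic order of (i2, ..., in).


-[[[[[y1, y4], y5], y6], y2], y3] + [[[[[y1, y4], y5], y6], y3], y2] + [[[[[y1, y5], y4], y6], y2], y3] - [[[[[y1, y5], y4], y6], y3], y2]

In the tensor algebra, words opening y1 carry the y1-anchored form.
Composite bracket: [[[[y4, y5], y1], y6], [y2, y3]]
Applying ab - ba throughout gives 32 signed words (2^5 = 32).
Words beginning with y1 determine it all:
  word y1y4y5y6y2y3 has sign -1, contributing -[[[[[y1, y4], y5], y6], y2], y3]
  word y1y4y5y6y3y2 has sign +1, contributing +[[[[[y1, y4], y5], y6], y3], y2]
  word y1y5y4y6y2y3 has sign +1, contributing +[[[[[y1, y5], y4], y6], y2], y3]
  word y1y5y4y6y3y2 has sign -1, contributing -[[[[[y1, y5], y4], y6], y3], y2]


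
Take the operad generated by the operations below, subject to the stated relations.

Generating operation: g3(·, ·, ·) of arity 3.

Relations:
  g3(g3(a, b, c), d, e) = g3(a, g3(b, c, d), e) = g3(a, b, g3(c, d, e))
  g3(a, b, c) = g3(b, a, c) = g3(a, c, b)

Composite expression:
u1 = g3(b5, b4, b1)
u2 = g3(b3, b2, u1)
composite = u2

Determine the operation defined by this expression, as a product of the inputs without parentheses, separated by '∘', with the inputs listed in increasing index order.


b1 ∘ b2 ∘ b3 ∘ b4 ∘ b5

Both nesting and order wash out for g3; what remains is which b's occur.
g3(b5, b4, b1) collapses to b5 ∘ b4 ∘ b1
g3(b3, b2, g3(b5, b4, b1)) collapses to b3 ∘ b2 ∘ b5 ∘ b4 ∘ b1
reordering the factors by index: b1 ∘ b2 ∘ b3 ∘ b4 ∘ b5


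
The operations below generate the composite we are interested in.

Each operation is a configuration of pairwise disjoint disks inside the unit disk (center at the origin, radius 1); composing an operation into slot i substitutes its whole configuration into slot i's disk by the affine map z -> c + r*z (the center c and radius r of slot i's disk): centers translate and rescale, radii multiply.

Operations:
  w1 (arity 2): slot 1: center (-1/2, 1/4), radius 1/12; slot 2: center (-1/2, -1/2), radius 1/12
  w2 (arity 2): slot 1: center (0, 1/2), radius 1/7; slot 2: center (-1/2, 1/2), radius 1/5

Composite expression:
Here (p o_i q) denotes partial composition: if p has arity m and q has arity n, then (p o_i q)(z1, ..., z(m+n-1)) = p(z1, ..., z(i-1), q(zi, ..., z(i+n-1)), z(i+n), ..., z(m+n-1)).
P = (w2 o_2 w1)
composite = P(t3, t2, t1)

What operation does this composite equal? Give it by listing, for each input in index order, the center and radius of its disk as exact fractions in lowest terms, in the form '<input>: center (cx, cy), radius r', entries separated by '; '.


Only the slot chain above each t matters under w2; compose those maps.
tracing t3 down its 1-map path: center (0, 1/2), radius 1/7
tracing t2 down its 2-map path: center (-3/5, 11/20), radius 1/60
tracing t1 down its 2-map path: center (-3/5, 2/5), radius 1/60

t1: center (-3/5, 2/5), radius 1/60; t2: center (-3/5, 11/20), radius 1/60; t3: center (0, 1/2), radius 1/7


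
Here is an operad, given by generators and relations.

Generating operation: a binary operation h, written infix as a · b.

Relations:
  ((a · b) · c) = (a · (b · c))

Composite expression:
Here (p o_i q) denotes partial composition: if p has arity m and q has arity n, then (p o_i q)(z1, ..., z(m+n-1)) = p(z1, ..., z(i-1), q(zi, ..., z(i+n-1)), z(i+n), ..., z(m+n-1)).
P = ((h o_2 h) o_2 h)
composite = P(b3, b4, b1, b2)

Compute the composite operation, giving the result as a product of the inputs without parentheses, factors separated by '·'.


Every regrouping of h is equal, so read the b-inputs in written order.
(b4 · b1) spells out as b4 · b1
((b4 · b1) · b2) spells out as b4 · b1 · b2
(b3 · ((b4 · b1) · b2)) spells out as b3 · b4 · b1 · b2

b3 · b4 · b1 · b2


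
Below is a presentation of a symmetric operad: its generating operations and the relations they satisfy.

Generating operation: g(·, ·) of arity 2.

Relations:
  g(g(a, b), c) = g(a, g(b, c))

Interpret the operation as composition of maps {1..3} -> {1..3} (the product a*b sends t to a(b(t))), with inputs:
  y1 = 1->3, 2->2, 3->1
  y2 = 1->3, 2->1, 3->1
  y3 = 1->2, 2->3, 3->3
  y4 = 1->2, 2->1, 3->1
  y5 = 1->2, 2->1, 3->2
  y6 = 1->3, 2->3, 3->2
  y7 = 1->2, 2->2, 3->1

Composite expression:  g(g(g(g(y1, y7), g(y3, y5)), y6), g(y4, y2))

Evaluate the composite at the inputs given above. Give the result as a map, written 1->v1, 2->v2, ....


1->3, 2->3, 3->3

g(y1, y7) = 1->2, 2->2, 3->3
g(y3, y5) = 1->3, 2->2, 3->3
g(g(y1, y7), g(y3, y5)) = 1->3, 2->2, 3->3
g(g(g(y1, y7), g(y3, y5)), y6) = 1->3, 2->3, 3->2
g(y4, y2) = 1->1, 2->2, 3->2
g(g(g(g(y1, y7), g(y3, y5)), y6), g(y4, y2)) = 1->3, 2->3, 3->3


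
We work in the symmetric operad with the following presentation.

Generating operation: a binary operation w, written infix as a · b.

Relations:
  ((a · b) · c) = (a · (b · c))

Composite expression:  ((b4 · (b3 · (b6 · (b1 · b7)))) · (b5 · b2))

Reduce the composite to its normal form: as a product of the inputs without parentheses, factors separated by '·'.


All parenthesizations of w agree; list the b-inputs left to right.
(b1 · b7) flattens to b1 · b7
(b6 · (b1 · b7)) flattens to b6 · b1 · b7
(b3 · (b6 · (b1 · b7))) flattens to b3 · b6 · b1 · b7
(b4 · (b3 · (b6 · (b1 · b7)))) flattens to b4 · b3 · b6 · b1 · b7
(b5 · b2) flattens to b5 · b2
((b4 · (b3 · (b6 · (b1 · b7)))) · (b5 · b2)) flattens to b4 · b3 · b6 · b1 · b7 · b5 · b2

b4 · b3 · b6 · b1 · b7 · b5 · b2


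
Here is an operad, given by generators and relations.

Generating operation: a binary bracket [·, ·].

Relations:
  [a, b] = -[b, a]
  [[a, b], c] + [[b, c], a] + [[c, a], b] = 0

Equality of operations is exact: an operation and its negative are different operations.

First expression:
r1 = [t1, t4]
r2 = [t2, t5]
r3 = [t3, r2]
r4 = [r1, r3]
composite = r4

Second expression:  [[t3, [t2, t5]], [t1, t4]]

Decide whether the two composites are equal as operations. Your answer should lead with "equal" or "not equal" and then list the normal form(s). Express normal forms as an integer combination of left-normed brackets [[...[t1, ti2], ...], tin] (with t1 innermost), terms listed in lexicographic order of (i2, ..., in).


not equal — first -[[[[t1, t4], t2], t5], t3] + [[[[t1, t4], t3], t2], t5] - [[[[t1, t4], t3], t5], t2] + [[[[t1, t4], t5], t2], t3], second [[[[t1, t4], t2], t5], t3] - [[[[t1, t4], t3], t2], t5] + [[[[t1, t4], t3], t5], t2] - [[[[t1, t4], t5], t2], t3]

Reducing the first expression gives -[[[[t1, t4], t2], t5], t3] + [[[[t1, t4], t3], t2], t5] - [[[[t1, t4], t3], t5], t2] + [[[[t1, t4], t5], t2], t3]
Reducing the second expression gives [[[[t1, t4], t2], t5], t3] - [[[[t1, t4], t3], t2], t5] + [[[[t1, t4], t3], t5], t2] - [[[[t1, t4], t5], t2], t3]
Different reductions; not equal.


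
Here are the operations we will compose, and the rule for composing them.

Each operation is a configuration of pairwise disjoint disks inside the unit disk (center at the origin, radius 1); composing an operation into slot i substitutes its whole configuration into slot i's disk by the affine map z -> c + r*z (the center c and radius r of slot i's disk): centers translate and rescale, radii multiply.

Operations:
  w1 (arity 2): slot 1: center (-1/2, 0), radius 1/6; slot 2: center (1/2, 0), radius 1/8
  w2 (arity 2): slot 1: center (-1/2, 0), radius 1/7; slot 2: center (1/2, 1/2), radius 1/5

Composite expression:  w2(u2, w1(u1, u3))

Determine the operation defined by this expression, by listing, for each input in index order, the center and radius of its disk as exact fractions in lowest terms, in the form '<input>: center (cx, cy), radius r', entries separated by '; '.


u1: center (2/5, 1/2), radius 1/30; u2: center (-1/2, 0), radius 1/7; u3: center (3/5, 1/2), radius 1/40

Each u-disk chains the slot maps above it in w2; radii multiply.
u2 passes through 1 substitution, ending at center (-1/2, 0), radius 1/7
u1 passes through 2 substitutions, ending at center (2/5, 1/2), radius 1/30
u3 passes through 2 substitutions, ending at center (3/5, 1/2), radius 1/40


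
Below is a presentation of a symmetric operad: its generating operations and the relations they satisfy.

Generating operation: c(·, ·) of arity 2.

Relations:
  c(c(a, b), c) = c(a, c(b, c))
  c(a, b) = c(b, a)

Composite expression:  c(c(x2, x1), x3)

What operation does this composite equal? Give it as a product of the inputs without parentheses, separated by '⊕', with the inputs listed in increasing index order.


x1 ⊕ x2 ⊕ x3

With c associative and commutative, the x-input set is all that matters.
c(x2, x1) flattens to x2 ⊕ x1
c(c(x2, x1), x3) flattens to x2 ⊕ x1 ⊕ x3
commutativity sorts the factors: x1 ⊕ x2 ⊕ x3


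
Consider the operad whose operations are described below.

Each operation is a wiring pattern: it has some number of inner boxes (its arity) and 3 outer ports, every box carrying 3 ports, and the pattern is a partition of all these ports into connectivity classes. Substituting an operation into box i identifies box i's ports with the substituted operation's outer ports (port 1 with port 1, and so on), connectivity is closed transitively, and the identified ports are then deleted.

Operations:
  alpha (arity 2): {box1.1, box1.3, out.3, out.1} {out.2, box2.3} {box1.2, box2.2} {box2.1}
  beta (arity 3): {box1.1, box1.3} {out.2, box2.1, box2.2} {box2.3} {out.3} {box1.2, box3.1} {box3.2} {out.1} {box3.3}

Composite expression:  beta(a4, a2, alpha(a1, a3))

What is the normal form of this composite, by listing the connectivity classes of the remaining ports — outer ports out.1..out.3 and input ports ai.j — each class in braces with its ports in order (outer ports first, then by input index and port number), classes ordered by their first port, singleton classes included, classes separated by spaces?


{out.1} {out.2, a2.1, a2.2} {out.3} {a1.1, a1.3, a4.2} {a1.2, a3.2} {a2.3} {a3.1} {a3.3} {a4.1, a4.3}


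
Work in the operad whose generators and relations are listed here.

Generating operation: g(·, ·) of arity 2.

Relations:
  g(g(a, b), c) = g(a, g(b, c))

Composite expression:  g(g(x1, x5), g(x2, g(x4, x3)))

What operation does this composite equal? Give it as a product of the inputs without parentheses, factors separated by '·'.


x1 · x5 · x2 · x4 · x3

Every regrouping of g is equal, so read the x-inputs in written order.
g(x1, x5) collapses to x1 · x5
g(x4, x3) collapses to x4 · x3
g(x2, g(x4, x3)) collapses to x2 · x4 · x3
g(g(x1, x5), g(x2, g(x4, x3))) collapses to x1 · x5 · x2 · x4 · x3


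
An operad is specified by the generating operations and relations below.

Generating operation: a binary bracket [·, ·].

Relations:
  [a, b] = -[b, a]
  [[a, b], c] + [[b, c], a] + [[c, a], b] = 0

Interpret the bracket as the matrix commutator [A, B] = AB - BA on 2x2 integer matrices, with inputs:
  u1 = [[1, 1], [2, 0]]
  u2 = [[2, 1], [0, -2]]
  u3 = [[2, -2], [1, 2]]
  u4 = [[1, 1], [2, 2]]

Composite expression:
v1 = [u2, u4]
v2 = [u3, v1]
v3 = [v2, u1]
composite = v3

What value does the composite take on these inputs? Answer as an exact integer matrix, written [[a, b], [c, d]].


[[12, 14], [-40, -12]]

[u2, u4] = [[2, 5], [-8, -2]]
[u3, [u2, u4]] = [[11, 8], [4, -11]]
[[u3, [u2, u4]], u1] = [[12, 14], [-40, -12]]


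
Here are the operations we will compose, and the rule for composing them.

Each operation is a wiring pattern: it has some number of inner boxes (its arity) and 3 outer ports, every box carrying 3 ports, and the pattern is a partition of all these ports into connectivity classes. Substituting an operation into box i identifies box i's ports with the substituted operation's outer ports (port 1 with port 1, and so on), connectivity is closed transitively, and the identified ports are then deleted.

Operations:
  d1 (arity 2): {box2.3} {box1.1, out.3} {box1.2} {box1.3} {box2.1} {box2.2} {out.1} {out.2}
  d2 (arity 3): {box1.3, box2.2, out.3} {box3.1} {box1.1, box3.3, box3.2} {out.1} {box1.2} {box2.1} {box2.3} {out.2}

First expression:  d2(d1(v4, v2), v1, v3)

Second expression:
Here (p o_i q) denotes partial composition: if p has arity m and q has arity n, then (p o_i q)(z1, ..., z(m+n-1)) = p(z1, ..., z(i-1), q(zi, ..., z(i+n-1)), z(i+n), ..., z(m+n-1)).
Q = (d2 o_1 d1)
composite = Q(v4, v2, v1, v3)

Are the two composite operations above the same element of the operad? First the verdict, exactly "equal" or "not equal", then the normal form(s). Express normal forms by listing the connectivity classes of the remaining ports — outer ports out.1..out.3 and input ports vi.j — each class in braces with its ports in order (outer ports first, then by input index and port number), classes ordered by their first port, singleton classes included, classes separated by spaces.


Reducing the first expression gives {out.1} {out.2} {out.3, v1.2, v4.1} {v1.1} {v1.3} {v2.1} {v2.2} {v2.3} {v3.1} {v3.2, v3.3} {v4.2} {v4.3}
Reducing the second expression gives {out.1} {out.2} {out.3, v1.2, v4.1} {v1.1} {v1.3} {v2.1} {v2.2} {v2.3} {v3.1} {v3.2, v3.3} {v4.2} {v4.3}
Same normal form: equal.

equal: each reduces to {out.1} {out.2} {out.3, v1.2, v4.1} {v1.1} {v1.3} {v2.1} {v2.2} {v2.3} {v3.1} {v3.2, v3.3} {v4.2} {v4.3}


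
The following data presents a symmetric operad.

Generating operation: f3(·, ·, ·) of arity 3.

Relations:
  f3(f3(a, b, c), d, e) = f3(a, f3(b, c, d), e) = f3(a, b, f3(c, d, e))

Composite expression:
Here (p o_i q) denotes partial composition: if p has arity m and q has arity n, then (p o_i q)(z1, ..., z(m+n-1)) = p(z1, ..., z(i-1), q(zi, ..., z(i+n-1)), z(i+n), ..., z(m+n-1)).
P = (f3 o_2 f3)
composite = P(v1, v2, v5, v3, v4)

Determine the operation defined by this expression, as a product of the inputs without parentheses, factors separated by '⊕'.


v1 ⊕ v2 ⊕ v5 ⊕ v3 ⊕ v4

The f3-tree's shape is irrelevant; the v-reading-order decides.
f3(v2, v5, v3) collapses to v2 ⊕ v5 ⊕ v3
f3(v1, f3(v2, v5, v3), v4) collapses to v1 ⊕ v2 ⊕ v5 ⊕ v3 ⊕ v4


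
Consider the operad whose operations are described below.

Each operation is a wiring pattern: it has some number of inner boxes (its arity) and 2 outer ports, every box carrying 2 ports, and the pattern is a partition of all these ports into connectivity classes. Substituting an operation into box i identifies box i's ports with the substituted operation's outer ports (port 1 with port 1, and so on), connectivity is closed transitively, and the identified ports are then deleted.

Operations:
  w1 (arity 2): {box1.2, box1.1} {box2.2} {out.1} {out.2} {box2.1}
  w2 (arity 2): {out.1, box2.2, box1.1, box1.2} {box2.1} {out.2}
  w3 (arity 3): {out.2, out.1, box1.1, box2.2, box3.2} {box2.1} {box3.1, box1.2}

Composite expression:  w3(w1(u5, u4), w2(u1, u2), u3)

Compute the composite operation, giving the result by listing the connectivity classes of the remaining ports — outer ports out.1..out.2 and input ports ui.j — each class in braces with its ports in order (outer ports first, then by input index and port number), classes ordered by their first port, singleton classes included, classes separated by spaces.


{out.1, out.2, u3.2} {u1.1, u1.2, u2.2} {u2.1} {u3.1} {u4.1} {u4.2} {u5.1, u5.2}


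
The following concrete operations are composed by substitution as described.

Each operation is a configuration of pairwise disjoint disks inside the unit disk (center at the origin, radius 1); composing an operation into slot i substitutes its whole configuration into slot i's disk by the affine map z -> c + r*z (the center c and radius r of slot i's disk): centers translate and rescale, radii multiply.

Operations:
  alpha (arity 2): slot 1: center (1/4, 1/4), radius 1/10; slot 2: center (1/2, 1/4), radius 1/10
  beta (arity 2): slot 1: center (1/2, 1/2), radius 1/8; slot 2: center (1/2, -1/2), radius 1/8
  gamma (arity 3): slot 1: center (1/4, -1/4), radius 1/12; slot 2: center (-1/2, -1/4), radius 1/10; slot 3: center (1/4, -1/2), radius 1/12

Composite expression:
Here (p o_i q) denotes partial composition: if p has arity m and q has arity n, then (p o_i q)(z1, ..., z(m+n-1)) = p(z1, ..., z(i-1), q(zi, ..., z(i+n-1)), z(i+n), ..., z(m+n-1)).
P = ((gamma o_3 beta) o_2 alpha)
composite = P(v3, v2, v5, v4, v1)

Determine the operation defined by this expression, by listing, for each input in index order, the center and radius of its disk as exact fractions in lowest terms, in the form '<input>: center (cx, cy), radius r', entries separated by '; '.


v1: center (7/24, -13/24), radius 1/96; v2: center (-19/40, -9/40), radius 1/100; v3: center (1/4, -1/4), radius 1/12; v4: center (7/24, -11/24), radius 1/96; v5: center (-9/20, -9/40), radius 1/100

Nesting under gamma composes maps z -> c + r*z down each v-path.
tracing v3 down its 1-map path: center (1/4, -1/4), radius 1/12
tracing v2 down its 2-map path: center (-19/40, -9/40), radius 1/100
tracing v5 down its 2-map path: center (-9/20, -9/40), radius 1/100
tracing v4 down its 2-map path: center (7/24, -11/24), radius 1/96
tracing v1 down its 2-map path: center (7/24, -13/24), radius 1/96


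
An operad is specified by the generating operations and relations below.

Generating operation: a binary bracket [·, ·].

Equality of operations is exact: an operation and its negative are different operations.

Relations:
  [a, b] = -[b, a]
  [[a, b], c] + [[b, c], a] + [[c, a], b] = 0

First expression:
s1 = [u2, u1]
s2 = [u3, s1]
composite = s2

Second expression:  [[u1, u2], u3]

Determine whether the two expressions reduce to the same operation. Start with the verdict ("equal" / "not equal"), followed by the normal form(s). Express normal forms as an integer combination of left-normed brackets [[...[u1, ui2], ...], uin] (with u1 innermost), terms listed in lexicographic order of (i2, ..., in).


equal — both sides give [[u1, u2], u3]

Normal form of the first expression: [[u1, u2], u3]
Normal form of the second expression: [[u1, u2], u3]
The forms coincide; equal.


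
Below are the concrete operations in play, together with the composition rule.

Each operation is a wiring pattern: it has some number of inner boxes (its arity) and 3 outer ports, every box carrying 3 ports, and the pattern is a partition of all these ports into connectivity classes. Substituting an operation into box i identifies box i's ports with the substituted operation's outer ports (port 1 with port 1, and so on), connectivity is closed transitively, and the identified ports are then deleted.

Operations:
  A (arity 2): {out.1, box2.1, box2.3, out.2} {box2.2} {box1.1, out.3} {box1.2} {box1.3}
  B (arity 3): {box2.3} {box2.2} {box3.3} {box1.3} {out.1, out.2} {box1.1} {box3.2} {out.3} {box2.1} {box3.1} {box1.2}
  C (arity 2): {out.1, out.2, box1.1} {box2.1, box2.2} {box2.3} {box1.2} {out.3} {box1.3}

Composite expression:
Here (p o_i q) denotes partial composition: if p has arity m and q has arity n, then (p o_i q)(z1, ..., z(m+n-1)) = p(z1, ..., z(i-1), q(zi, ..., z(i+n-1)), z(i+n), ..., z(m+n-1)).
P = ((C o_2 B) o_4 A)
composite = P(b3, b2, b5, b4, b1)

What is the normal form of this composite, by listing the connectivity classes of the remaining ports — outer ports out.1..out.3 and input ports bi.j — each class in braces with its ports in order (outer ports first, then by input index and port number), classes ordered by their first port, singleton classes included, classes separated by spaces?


{out.1, out.2, b3.1} {out.3} {b1.1, b1.3} {b1.2} {b2.1} {b2.2} {b2.3} {b3.2} {b3.3} {b4.1} {b4.2} {b4.3} {b5.1} {b5.2} {b5.3}


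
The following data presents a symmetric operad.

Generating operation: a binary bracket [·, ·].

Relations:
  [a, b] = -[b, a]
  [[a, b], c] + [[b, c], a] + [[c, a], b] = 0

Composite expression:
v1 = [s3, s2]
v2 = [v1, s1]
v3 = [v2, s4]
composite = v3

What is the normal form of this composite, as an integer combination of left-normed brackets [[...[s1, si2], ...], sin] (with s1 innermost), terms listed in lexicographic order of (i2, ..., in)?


[[[s1, s2], s3], s4] - [[[s1, s3], s2], s4]

Skip Jacobi rewriting: expand, keep s1-initial words, read off terms.
Composite bracket: [[[s3, s2], s1], s4]
Expanding via [a, b] = ab - ba: 8 signed words (2^3 = 8).
Coefficients come from the s1-initial words:
  word s1s2s3s4 has sign +1, contributing +[[[s1, s2], s3], s4]
  word s1s3s2s4 has sign -1, contributing -[[[s1, s3], s2], s4]


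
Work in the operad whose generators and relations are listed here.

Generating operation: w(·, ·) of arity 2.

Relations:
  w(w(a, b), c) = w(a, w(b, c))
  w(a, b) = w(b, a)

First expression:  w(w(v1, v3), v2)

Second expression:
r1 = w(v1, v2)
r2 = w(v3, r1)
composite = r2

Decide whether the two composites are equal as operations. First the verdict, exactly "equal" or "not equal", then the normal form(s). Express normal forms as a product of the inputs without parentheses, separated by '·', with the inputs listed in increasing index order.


equal; the common form is v1 · v2 · v3

Normal form of the first expression: v1 · v2 · v3
Normal form of the second expression: v1 · v2 · v3
One common form — equal.


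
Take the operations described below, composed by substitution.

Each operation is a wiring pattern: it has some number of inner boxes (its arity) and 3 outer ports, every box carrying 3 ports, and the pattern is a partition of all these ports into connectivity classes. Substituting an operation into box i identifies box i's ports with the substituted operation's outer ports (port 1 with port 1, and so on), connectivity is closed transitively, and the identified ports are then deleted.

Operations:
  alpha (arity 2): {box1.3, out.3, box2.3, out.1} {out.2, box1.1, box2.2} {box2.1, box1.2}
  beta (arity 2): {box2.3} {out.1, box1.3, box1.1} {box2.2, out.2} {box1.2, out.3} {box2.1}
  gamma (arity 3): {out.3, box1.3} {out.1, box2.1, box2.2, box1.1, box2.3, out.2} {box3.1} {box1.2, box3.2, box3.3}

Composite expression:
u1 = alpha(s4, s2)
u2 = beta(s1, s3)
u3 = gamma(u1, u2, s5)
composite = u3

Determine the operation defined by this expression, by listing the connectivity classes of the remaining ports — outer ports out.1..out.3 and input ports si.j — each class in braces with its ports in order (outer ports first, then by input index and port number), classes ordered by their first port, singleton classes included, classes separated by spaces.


{out.1, out.2, out.3, s1.1, s1.2, s1.3, s2.3, s3.2, s4.3} {s2.1, s4.2} {s2.2, s4.1, s5.2, s5.3} {s3.1} {s3.3} {s5.1}

Treat the ports identified at gamma as solder joints: merge, then drop.
after alpha, the pattern on (s4, s2) reads {out.1, out.3, s2.3, s4.3} {out.2, s2.2, s4.1} {s2.1, s4.2} (out.j = its outer ports)
after beta, the pattern on (s1, s3) reads {out.1, s1.1, s1.3} {out.2, s3.2} {out.3, s1.2} {s3.1} {s3.3} (out.j = its outer ports)
after gamma, the pattern on (s4, s2, s1, s3, s5) reads {out.1, out.2, out.3, s1.1, s1.2, s1.3, s2.3, s3.2, s4.3} {s2.1, s4.2} {s2.2, s4.1, s5.2, s5.3} {s3.1} {s3.3} {s5.1} (out.j = its outer ports)


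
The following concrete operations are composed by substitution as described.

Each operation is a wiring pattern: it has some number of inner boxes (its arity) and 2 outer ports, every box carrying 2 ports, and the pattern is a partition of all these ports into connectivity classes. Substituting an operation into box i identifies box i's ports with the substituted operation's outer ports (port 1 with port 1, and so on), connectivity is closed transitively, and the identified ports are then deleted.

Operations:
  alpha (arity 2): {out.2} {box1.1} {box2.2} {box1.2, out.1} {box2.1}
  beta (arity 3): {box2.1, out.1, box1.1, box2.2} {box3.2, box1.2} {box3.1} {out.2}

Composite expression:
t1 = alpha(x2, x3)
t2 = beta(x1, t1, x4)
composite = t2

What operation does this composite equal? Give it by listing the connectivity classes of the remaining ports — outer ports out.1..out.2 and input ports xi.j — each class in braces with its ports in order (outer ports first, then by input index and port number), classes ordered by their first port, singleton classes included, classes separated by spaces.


{out.1, x1.1, x2.2} {out.2} {x1.2, x4.2} {x2.1} {x3.1} {x3.2} {x4.1}

Reachability decides: close wires over beta-identified ports.
the subtree at alpha composes to {out.1, x2.2} {out.2} {x2.1} {x3.1} {x3.2} on (x2, x3); out.j = own outer ports
the subtree at beta composes to {out.1, x1.1, x2.2} {out.2} {x1.2, x4.2} {x2.1} {x3.1} {x3.2} {x4.1} on (x1, x2, x3, x4); out.j = own outer ports


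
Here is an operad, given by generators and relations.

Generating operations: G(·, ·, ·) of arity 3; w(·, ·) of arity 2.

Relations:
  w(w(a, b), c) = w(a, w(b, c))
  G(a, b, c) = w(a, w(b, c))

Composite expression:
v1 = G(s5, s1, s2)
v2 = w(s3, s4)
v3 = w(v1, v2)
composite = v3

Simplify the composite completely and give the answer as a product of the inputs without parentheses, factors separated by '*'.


s5 * s1 * s2 * s3 * s4

All parenthesizations of w agree; list the s-inputs left to right.
G(s5, s1, s2) reduces to s5 * s1 * s2
w(s3, s4) reduces to s3 * s4
w(G(s5, s1, s2), w(s3, s4)) reduces to s5 * s1 * s2 * s3 * s4


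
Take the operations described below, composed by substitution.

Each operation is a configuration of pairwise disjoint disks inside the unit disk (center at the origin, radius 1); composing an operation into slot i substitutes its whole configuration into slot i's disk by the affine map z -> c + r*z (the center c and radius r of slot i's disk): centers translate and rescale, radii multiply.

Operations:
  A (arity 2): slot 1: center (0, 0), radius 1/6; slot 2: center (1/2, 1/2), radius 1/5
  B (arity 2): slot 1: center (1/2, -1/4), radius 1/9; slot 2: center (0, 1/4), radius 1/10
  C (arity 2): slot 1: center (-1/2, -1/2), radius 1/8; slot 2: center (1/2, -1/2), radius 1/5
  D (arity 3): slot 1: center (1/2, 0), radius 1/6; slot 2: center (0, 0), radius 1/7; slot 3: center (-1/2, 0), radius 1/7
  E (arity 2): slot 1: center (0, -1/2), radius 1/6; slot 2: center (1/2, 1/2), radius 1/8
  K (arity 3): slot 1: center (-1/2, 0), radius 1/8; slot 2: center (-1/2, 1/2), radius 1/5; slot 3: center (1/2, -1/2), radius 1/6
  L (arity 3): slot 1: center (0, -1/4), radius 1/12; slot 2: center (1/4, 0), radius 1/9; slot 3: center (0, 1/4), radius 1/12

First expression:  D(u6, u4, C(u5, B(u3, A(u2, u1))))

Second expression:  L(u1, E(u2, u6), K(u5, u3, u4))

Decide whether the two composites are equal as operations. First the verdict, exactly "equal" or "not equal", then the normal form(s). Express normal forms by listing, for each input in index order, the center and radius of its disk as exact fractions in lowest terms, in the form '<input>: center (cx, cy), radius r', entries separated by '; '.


Normal form of the first expression: u1: center (-299/700, -11/175), radius 1/1750; u2: center (-3/7, -9/140), radius 1/2100; u3: center (-29/70, -11/140), radius 1/315; u4: center (0, 0), radius 1/7; u5: center (-4/7, -1/14), radius 1/56; u6: center (1/2, 0), radius 1/6
Normal form of the second expression: u1: center (0, -1/4), radius 1/12; u2: center (1/4, -1/18), radius 1/54; u3: center (-1/24, 7/24), radius 1/60; u4: center (1/24, 5/24), radius 1/72; u5: center (-1/24, 1/4), radius 1/96; u6: center (11/36, 1/18), radius 1/72
The normal forms differ: not equal.

not equal; the first gives u1: center (-299/700, -11/175), radius 1/1750; u2: center (-3/7, -9/140), radius 1/2100; u3: center (-29/70, -11/140), radius 1/315; u4: center (0, 0), radius 1/7; u5: center (-4/7, -1/14), radius 1/56; u6: center (1/2, 0), radius 1/6 and the second u1: center (0, -1/4), radius 1/12; u2: center (1/4, -1/18), radius 1/54; u3: center (-1/24, 7/24), radius 1/60; u4: center (1/24, 5/24), radius 1/72; u5: center (-1/24, 1/4), radius 1/96; u6: center (11/36, 1/18), radius 1/72


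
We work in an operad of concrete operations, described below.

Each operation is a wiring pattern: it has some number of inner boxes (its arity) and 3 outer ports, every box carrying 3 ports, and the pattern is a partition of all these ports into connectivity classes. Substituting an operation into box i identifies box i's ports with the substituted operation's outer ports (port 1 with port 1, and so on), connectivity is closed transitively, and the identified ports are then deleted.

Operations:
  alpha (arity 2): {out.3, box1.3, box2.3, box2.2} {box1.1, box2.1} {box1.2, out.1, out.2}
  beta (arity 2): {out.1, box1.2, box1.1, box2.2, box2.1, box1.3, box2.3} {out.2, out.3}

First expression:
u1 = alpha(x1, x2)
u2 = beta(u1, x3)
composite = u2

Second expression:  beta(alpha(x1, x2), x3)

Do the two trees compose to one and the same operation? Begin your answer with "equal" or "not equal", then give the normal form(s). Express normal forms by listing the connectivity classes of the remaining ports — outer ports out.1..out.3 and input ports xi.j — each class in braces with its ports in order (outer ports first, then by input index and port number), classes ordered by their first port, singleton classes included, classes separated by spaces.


equal; both compose to {out.1, x1.2, x1.3, x2.2, x2.3, x3.1, x3.2, x3.3} {out.2, out.3} {x1.1, x2.1}

The first composite normalizes to {out.1, x1.2, x1.3, x2.2, x2.3, x3.1, x3.2, x3.3} {out.2, out.3} {x1.1, x2.1}
The second composite normalizes to {out.1, x1.2, x1.3, x2.2, x2.3, x3.1, x3.2, x3.3} {out.2, out.3} {x1.1, x2.1}
Identical normal forms: equal.


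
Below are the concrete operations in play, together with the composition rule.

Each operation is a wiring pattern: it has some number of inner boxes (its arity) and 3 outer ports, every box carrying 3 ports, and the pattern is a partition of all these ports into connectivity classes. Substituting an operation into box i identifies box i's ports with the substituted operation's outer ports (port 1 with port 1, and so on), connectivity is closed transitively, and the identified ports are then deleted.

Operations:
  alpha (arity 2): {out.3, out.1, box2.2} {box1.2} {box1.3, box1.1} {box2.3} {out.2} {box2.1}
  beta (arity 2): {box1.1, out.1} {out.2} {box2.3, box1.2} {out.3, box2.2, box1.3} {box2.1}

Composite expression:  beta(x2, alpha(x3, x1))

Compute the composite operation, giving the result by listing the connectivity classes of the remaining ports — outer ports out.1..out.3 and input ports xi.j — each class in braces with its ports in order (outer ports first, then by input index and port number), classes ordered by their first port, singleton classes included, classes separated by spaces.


{out.1, x2.1} {out.2} {out.3, x2.3} {x1.1} {x1.2, x2.2} {x1.3} {x3.1, x3.3} {x3.2}


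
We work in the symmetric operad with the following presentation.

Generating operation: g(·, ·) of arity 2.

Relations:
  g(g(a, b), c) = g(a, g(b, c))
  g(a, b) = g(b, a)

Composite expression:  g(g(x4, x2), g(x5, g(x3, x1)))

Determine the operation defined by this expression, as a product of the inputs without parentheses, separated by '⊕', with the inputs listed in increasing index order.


x1 ⊕ x2 ⊕ x3 ⊕ x4 ⊕ x5

Reordering under g is free, so list the x-inputs canonically.
g(x4, x2) spells out as x4 ⊕ x2
g(x3, x1) spells out as x3 ⊕ x1
g(x5, g(x3, x1)) spells out as x5 ⊕ x3 ⊕ x1
g(g(x4, x2), g(x5, g(x3, x1))) spells out as x4 ⊕ x2 ⊕ x5 ⊕ x3 ⊕ x1
rearranged into index order: x1 ⊕ x2 ⊕ x3 ⊕ x4 ⊕ x5


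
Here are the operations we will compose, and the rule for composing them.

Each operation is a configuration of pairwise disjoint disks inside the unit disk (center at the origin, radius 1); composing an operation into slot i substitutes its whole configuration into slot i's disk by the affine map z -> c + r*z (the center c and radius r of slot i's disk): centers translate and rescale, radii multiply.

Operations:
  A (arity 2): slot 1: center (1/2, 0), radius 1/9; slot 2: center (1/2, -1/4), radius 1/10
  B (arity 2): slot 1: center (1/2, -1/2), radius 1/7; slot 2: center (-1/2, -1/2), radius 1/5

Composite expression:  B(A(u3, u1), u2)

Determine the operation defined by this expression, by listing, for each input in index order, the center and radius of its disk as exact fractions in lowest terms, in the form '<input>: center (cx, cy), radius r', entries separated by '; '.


u1: center (4/7, -15/28), radius 1/70; u2: center (-1/2, -1/2), radius 1/5; u3: center (4/7, -1/2), radius 1/63


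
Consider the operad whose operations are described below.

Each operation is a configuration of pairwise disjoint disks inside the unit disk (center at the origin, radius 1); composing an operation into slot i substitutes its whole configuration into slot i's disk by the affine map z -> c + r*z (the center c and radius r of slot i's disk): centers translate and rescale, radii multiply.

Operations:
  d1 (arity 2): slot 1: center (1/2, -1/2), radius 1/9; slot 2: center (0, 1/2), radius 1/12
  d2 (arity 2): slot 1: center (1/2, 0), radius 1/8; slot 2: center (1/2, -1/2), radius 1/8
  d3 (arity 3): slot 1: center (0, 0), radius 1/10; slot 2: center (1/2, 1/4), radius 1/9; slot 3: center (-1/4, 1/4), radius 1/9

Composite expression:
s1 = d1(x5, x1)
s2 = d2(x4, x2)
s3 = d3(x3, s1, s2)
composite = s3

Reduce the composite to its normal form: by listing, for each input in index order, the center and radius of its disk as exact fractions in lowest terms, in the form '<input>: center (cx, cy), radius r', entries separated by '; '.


Each x-disk chains the slot maps above it in d3; radii multiply.
x3: after 1 affine step, its disk has center (0, 0), radius 1/10
x5: after 2 affine steps, its disk has center (5/9, 7/36), radius 1/81
x1: after 2 affine steps, its disk has center (1/2, 11/36), radius 1/108
x4: after 2 affine steps, its disk has center (-7/36, 1/4), radius 1/72
x2: after 2 affine steps, its disk has center (-7/36, 7/36), radius 1/72

x1: center (1/2, 11/36), radius 1/108; x2: center (-7/36, 7/36), radius 1/72; x3: center (0, 0), radius 1/10; x4: center (-7/36, 1/4), radius 1/72; x5: center (5/9, 7/36), radius 1/81


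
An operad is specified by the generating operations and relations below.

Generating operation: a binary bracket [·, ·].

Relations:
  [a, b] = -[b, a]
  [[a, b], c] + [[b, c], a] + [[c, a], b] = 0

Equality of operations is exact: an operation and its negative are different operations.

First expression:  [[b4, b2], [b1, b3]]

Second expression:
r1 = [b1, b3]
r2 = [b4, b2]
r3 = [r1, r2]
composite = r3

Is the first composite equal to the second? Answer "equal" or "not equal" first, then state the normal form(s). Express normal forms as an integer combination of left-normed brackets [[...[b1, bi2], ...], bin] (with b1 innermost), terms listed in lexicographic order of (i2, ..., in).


not equal — first [[[b1, b3], b2], b4] - [[[b1, b3], b4], b2], second -[[[b1, b3], b2], b4] + [[[b1, b3], b4], b2]

In normal form, the first expression is [[[b1, b3], b2], b4] - [[[b1, b3], b4], b2]
In normal form, the second expression is -[[[b1, b3], b2], b4] + [[[b1, b3], b4], b2]
Distinct normal forms: not equal.


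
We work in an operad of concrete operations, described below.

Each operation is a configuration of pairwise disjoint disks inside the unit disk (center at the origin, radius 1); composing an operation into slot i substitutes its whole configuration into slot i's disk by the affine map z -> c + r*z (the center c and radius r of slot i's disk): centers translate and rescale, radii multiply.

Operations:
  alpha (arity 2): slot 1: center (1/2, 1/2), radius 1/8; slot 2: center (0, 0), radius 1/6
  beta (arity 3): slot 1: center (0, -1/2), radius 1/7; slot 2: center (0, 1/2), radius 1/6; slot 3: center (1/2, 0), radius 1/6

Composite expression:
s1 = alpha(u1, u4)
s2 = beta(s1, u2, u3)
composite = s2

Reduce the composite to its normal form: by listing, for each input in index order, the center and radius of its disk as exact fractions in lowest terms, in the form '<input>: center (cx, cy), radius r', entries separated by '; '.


u1: center (1/14, -3/7), radius 1/56; u2: center (0, 1/2), radius 1/6; u3: center (1/2, 0), radius 1/6; u4: center (0, -1/2), radius 1/42


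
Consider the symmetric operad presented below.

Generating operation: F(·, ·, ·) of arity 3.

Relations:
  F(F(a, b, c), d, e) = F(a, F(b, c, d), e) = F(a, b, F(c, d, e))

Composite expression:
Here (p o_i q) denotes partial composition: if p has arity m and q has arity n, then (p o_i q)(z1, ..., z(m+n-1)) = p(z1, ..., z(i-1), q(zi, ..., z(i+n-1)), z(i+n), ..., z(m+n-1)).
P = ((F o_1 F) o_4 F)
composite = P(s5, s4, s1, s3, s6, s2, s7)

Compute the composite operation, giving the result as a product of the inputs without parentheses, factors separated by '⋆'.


s5 ⋆ s4 ⋆ s1 ⋆ s3 ⋆ s6 ⋆ s2 ⋆ s7


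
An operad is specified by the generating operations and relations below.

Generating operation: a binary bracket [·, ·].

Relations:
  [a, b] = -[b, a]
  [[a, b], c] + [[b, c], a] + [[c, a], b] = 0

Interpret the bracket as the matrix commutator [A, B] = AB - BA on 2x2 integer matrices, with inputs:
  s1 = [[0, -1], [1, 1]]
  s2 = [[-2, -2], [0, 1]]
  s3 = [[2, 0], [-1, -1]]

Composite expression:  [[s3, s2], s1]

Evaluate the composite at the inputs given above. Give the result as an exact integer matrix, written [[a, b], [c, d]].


[[-3, -2], [1, 3]]

[s3, s2] = [[-2, -6], [3, 2]]
[[s3, s2], s1] = [[-3, -2], [1, 3]]


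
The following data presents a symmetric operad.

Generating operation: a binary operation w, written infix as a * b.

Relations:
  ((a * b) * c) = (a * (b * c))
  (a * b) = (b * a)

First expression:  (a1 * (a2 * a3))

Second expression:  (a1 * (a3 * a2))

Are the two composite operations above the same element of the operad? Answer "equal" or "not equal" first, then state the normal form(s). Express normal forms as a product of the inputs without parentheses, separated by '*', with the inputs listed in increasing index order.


The first composite normalizes to a1 * a2 * a3
The second composite normalizes to a1 * a2 * a3
One common form — equal.

equal; the common form is a1 * a2 * a3


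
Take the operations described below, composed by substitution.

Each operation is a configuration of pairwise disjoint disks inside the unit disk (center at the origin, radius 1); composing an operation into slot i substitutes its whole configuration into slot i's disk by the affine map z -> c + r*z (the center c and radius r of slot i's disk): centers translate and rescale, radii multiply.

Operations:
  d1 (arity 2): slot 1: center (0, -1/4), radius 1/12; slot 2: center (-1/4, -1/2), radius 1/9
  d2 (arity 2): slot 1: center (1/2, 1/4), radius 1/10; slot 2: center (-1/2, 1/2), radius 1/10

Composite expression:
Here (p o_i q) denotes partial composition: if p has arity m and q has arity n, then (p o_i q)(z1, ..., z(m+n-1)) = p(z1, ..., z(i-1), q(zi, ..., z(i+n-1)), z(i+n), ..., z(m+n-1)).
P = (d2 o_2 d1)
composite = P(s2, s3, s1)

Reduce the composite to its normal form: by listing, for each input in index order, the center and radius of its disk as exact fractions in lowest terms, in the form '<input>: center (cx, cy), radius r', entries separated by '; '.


s1: center (-21/40, 9/20), radius 1/90; s2: center (1/2, 1/4), radius 1/10; s3: center (-1/2, 19/40), radius 1/120

Affine substitution under d2: radii multiply and s-centers shift.
input s2: composing its 1 substitution step yields center (1/2, 1/4), radius 1/10
input s3: composing its 2 substitution steps yields center (-1/2, 19/40), radius 1/120
input s1: composing its 2 substitution steps yields center (-21/40, 9/20), radius 1/90
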